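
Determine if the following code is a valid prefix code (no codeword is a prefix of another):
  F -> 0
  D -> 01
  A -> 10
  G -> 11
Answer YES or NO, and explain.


Checking each pair (does one codeword prefix another?):
  F='0' vs D='01': prefix -- VIOLATION

NO -- this is NOT a valid prefix code. F (0) is a prefix of D (01).


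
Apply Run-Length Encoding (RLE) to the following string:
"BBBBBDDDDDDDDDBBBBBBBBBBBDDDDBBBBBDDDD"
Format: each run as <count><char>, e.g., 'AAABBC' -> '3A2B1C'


Scanning runs left to right:
  i=0: run of 'B' x 5 -> '5B'
  i=5: run of 'D' x 9 -> '9D'
  i=14: run of 'B' x 11 -> '11B'
  i=25: run of 'D' x 4 -> '4D'
  i=29: run of 'B' x 5 -> '5B'
  i=34: run of 'D' x 4 -> '4D'

RLE = 5B9D11B4D5B4D


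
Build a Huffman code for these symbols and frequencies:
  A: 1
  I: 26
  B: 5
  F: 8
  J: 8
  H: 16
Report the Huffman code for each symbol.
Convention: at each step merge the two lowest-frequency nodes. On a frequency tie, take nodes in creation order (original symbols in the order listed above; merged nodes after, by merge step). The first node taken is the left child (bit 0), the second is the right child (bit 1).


Huffman tree construction:
Step 1: Merge A(1) + B(5) = 6
Step 2: Merge (A+B)(6) + F(8) = 14
Step 3: Merge J(8) + ((A+B)+F)(14) = 22
Step 4: Merge H(16) + (J+((A+B)+F))(22) = 38
Step 5: Merge I(26) + (H+(J+((A+B)+F)))(38) = 64
Read each symbol's code off the tree from the root (left child = 0, right child = 1).

Codes:
  A: 11100 (length 5)
  I: 0 (length 1)
  B: 11101 (length 5)
  F: 1111 (length 4)
  J: 110 (length 3)
  H: 10 (length 2)
Average code length: 144/64 = 2.2500 bits/symbol


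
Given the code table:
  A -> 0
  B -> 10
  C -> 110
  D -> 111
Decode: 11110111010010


Decoding:
111 -> D
10 -> B
111 -> D
0 -> A
10 -> B
0 -> A
10 -> B


Result: DBDABAB


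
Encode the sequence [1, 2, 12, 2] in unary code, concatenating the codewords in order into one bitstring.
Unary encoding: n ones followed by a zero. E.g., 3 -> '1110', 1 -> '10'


Encode each number as n ones followed by a terminating 0:
  1 -> 10 (2 bits)
  2 -> 110 (3 bits)
  12 -> 1111111111110 (13 bits)
  2 -> 110 (3 bits)
Total length = 2 + 3 + 13 + 3 = 21 bits.

Unary([1, 2, 12, 2]) = 101101111111111110110 (21 bits)


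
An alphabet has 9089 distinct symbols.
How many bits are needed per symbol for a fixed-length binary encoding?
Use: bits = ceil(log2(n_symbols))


log2(9089) = 13.1499
Bracket: 2^13 = 8192 < 9089 <= 2^14 = 16384
So ceil(log2(9089)) = 14

bits = ceil(log2(9089)) = ceil(13.1499) = 14 bits


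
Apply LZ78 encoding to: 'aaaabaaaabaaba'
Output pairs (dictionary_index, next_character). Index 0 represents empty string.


LZ78 encoding steps:
Dictionary: {0: ''}
Step 1: w='' (idx 0), next='a' -> output (0, 'a'), add 'a' as idx 1
Step 2: w='a' (idx 1), next='a' -> output (1, 'a'), add 'aa' as idx 2
Step 3: w='a' (idx 1), next='b' -> output (1, 'b'), add 'ab' as idx 3
Step 4: w='aa' (idx 2), next='a' -> output (2, 'a'), add 'aaa' as idx 4
Step 5: w='ab' (idx 3), next='a' -> output (3, 'a'), add 'aba' as idx 5
Step 6: w='aba' (idx 5), end of input -> output (5, '')


Encoded: [(0, 'a'), (1, 'a'), (1, 'b'), (2, 'a'), (3, 'a'), (5, '')]


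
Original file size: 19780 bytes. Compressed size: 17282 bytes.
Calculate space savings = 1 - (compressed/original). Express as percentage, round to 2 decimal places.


ratio = compressed/original = 17282/19780 = 0.873711
savings = 1 - ratio = 1 - 0.873711 = 0.126289
as a percentage: 0.126289 * 100 = 12.63%

Space savings = 1 - 17282/19780 = 12.63%


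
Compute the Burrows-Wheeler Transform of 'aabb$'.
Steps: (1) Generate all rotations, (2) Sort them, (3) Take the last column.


Rotations (sorted):
  0: $aabb -> last char: b
  1: aabb$ -> last char: $
  2: abb$a -> last char: a
  3: b$aab -> last char: b
  4: bb$aa -> last char: a


BWT = b$aba


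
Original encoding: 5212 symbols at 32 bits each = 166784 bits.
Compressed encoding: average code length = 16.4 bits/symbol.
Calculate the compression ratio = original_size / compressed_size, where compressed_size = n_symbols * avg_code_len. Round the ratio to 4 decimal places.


original_size = n_symbols * orig_bits = 5212 * 32 = 166784 bits
compressed_size = n_symbols * avg_code_len = 5212 * 16.4 = 85476.8 bits
ratio = original_size / compressed_size = 166784 / 85476.8 = 1.9512

Compression ratio = 1.9512


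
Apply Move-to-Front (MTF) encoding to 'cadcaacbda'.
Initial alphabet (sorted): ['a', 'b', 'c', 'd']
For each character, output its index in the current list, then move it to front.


MTF encoding:
'c': index 2 in ['a', 'b', 'c', 'd'] -> ['c', 'a', 'b', 'd']
'a': index 1 in ['c', 'a', 'b', 'd'] -> ['a', 'c', 'b', 'd']
'd': index 3 in ['a', 'c', 'b', 'd'] -> ['d', 'a', 'c', 'b']
'c': index 2 in ['d', 'a', 'c', 'b'] -> ['c', 'd', 'a', 'b']
'a': index 2 in ['c', 'd', 'a', 'b'] -> ['a', 'c', 'd', 'b']
'a': index 0 in ['a', 'c', 'd', 'b'] -> ['a', 'c', 'd', 'b']
'c': index 1 in ['a', 'c', 'd', 'b'] -> ['c', 'a', 'd', 'b']
'b': index 3 in ['c', 'a', 'd', 'b'] -> ['b', 'c', 'a', 'd']
'd': index 3 in ['b', 'c', 'a', 'd'] -> ['d', 'b', 'c', 'a']
'a': index 3 in ['d', 'b', 'c', 'a'] -> ['a', 'd', 'b', 'c']


Output: [2, 1, 3, 2, 2, 0, 1, 3, 3, 3]


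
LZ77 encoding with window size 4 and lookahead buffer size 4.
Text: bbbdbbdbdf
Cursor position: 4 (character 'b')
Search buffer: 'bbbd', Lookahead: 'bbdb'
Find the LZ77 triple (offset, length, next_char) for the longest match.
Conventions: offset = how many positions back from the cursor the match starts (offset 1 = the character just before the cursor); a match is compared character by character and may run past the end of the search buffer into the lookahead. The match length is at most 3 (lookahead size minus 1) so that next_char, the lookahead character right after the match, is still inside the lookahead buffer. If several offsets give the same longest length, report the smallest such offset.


Try each offset into the search buffer:
  offset=1 (pos 3, char 'd'): match length 0
  offset=2 (pos 2, char 'b'): match length 1
  offset=3 (pos 1, char 'b'): match length 3
  offset=4 (pos 0, char 'b'): match length 2
Longest match has length 3 at offset 3.
next_char = character at position 4 + 3 = 7 -> 'b'

Best match: offset=3, length=3 (matching 'bbd' starting at position 1)
LZ77 triple: (3, 3, 'b')


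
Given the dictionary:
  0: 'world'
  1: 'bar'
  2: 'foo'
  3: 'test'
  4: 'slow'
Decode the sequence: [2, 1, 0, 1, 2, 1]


Look up each index in the dictionary:
  2 -> 'foo'
  1 -> 'bar'
  0 -> 'world'
  1 -> 'bar'
  2 -> 'foo'
  1 -> 'bar'

Decoded: "foo bar world bar foo bar"


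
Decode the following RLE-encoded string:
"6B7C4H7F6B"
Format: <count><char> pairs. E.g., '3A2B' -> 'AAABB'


Expanding each <count><char> pair:
  6B -> 'BBBBBB'
  7C -> 'CCCCCCC'
  4H -> 'HHHH'
  7F -> 'FFFFFFF'
  6B -> 'BBBBBB'

Decoded = BBBBBBCCCCCCCHHHHFFFFFFFBBBBBB


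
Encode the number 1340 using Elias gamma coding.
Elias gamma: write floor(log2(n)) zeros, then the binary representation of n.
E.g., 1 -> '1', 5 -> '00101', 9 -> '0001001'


num_bits = floor(log2(1340)) + 1 = 11
leading_zeros = num_bits - 1 = 10
binary(1340) = 10100111100

Elias gamma(1340) = '0000000000' + '10100111100' = 000000000010100111100 (21 bits)


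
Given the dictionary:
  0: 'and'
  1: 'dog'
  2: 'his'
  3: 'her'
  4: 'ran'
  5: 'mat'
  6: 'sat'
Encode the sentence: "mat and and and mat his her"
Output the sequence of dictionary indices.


Look up each word in the dictionary:
  'mat' -> 5
  'and' -> 0
  'and' -> 0
  'and' -> 0
  'mat' -> 5
  'his' -> 2
  'her' -> 3

Encoded: [5, 0, 0, 0, 5, 2, 3]


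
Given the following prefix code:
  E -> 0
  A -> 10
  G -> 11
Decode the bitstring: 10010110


Decoding step by step:
Bits 10 -> A
Bits 0 -> E
Bits 10 -> A
Bits 11 -> G
Bits 0 -> E


Decoded message: AEAGE


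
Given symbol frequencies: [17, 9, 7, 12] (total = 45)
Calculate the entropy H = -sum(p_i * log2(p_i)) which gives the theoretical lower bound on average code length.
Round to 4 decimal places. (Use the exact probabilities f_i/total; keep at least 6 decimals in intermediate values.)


Per-symbol terms -p_i * log2(p_i) with p_i = f_i/45:
  p = 17/45 = 0.377778: log2(p) = -1.404390, -p*log2(p) = 0.530547
  p = 9/45 = 0.200000: log2(p) = -2.321928, -p*log2(p) = 0.464386
  p = 7/45 = 0.155556: log2(p) = -2.684498, -p*log2(p) = 0.417589
  p = 12/45 = 0.266667: log2(p) = -1.906891, -p*log2(p) = 0.508504
H = 0.530547 + 0.464386 + 0.417589 + 0.508504 = 1.921026

H = 1.921 bits/symbol


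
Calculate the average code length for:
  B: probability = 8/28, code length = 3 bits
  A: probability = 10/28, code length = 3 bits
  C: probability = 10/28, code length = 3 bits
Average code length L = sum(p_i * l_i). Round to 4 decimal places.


Weighted contributions p_i * l_i:
  B: (8/28) * 3 = 24/28
  A: (10/28) * 3 = 30/28
  C: (10/28) * 3 = 30/28
Sum = (24 + 30 + 30)/28 = 84/28

L = 84/28 = 3.0000 bits/symbol


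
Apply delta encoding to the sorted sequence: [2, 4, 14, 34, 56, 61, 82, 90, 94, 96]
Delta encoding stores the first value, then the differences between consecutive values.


First value: 2
Deltas:
  4 - 2 = 2
  14 - 4 = 10
  34 - 14 = 20
  56 - 34 = 22
  61 - 56 = 5
  82 - 61 = 21
  90 - 82 = 8
  94 - 90 = 4
  96 - 94 = 2


Delta encoded: [2, 2, 10, 20, 22, 5, 21, 8, 4, 2]


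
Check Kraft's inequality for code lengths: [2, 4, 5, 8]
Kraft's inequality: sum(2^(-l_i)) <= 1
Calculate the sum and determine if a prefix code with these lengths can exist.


Sum = 2^(-2) + 2^(-4) + 2^(-5) + 2^(-8)
    = 0.25 + 0.0625 + 0.03125 + 0.00390625
    = 89/256 = 0.34765625
Since 0.34765625 <= 1, Kraft's inequality IS satisfied.
A prefix code with these lengths CAN exist.

Kraft sum = 0.34765625. Satisfied.


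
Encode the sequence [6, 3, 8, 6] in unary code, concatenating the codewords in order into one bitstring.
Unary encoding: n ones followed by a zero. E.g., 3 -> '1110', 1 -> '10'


Encode each number as n ones followed by a terminating 0:
  6 -> 1111110 (7 bits)
  3 -> 1110 (4 bits)
  8 -> 111111110 (9 bits)
  6 -> 1111110 (7 bits)
Total length = 7 + 4 + 9 + 7 = 27 bits.

Unary([6, 3, 8, 6]) = 111111011101111111101111110 (27 bits)


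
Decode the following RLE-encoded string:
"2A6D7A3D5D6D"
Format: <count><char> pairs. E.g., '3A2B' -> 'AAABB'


Expanding each <count><char> pair:
  2A -> 'AA'
  6D -> 'DDDDDD'
  7A -> 'AAAAAAA'
  3D -> 'DDD'
  5D -> 'DDDDD'
  6D -> 'DDDDDD'

Decoded = AADDDDDDAAAAAAADDDDDDDDDDDDDD


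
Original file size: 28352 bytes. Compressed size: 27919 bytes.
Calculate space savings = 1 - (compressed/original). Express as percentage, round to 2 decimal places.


ratio = compressed/original = 27919/28352 = 0.984728
savings = 1 - ratio = 1 - 0.984728 = 0.015272
as a percentage: 0.015272 * 100 = 1.53%

Space savings = 1 - 27919/28352 = 1.53%


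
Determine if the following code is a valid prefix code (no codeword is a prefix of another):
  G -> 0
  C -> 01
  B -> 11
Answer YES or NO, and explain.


Checking each pair (does one codeword prefix another?):
  G='0' vs C='01': prefix -- VIOLATION

NO -- this is NOT a valid prefix code. G (0) is a prefix of C (01).


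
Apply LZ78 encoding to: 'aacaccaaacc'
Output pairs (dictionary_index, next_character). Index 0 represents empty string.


LZ78 encoding steps:
Dictionary: {0: ''}
Step 1: w='' (idx 0), next='a' -> output (0, 'a'), add 'a' as idx 1
Step 2: w='a' (idx 1), next='c' -> output (1, 'c'), add 'ac' as idx 2
Step 3: w='ac' (idx 2), next='c' -> output (2, 'c'), add 'acc' as idx 3
Step 4: w='a' (idx 1), next='a' -> output (1, 'a'), add 'aa' as idx 4
Step 5: w='acc' (idx 3), end of input -> output (3, '')


Encoded: [(0, 'a'), (1, 'c'), (2, 'c'), (1, 'a'), (3, '')]


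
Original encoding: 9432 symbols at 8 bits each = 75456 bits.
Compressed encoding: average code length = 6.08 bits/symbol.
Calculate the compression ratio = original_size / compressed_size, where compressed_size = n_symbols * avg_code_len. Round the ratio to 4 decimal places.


original_size = n_symbols * orig_bits = 9432 * 8 = 75456 bits
compressed_size = n_symbols * avg_code_len = 9432 * 6.08 = 57346.56 bits
ratio = original_size / compressed_size = 75456 / 57346.56 = 1.3158

Compression ratio = 1.3158


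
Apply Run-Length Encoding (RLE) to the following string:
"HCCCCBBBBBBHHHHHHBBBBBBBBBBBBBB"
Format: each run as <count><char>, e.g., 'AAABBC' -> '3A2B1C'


Scanning runs left to right:
  i=0: run of 'H' x 1 -> '1H'
  i=1: run of 'C' x 4 -> '4C'
  i=5: run of 'B' x 6 -> '6B'
  i=11: run of 'H' x 6 -> '6H'
  i=17: run of 'B' x 14 -> '14B'

RLE = 1H4C6B6H14B


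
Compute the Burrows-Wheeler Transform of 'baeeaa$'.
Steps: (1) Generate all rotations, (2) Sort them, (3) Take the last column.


Rotations (sorted):
  0: $baeeaa -> last char: a
  1: a$baeea -> last char: a
  2: aa$baee -> last char: e
  3: aeeaa$b -> last char: b
  4: baeeaa$ -> last char: $
  5: eaa$bae -> last char: e
  6: eeaa$ba -> last char: a


BWT = aaeb$ea


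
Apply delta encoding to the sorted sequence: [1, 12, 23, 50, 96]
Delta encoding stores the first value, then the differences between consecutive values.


First value: 1
Deltas:
  12 - 1 = 11
  23 - 12 = 11
  50 - 23 = 27
  96 - 50 = 46


Delta encoded: [1, 11, 11, 27, 46]


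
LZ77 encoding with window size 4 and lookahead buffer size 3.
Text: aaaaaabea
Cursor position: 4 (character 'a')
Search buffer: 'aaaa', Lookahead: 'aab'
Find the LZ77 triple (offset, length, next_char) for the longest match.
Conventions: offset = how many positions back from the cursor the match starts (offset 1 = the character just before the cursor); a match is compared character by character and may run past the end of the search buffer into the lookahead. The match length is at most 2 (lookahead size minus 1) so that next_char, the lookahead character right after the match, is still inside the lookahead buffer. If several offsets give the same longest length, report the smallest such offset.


Try each offset into the search buffer:
  offset=1 (pos 3, char 'a'): match length 2
  offset=2 (pos 2, char 'a'): match length 2
  offset=3 (pos 1, char 'a'): match length 2
  offset=4 (pos 0, char 'a'): match length 2
Longest match has length 2, found at offsets 1, 2, 3, 4; take the smallest, offset 1.
next_char = character at position 4 + 2 = 6 -> 'b'

Best match: offset=1, length=2 (matching 'aa' starting at position 3)
LZ77 triple: (1, 2, 'b')


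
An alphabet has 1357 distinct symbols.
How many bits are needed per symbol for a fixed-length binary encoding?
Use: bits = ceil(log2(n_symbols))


log2(1357) = 10.4062
Bracket: 2^10 = 1024 < 1357 <= 2^11 = 2048
So ceil(log2(1357)) = 11

bits = ceil(log2(1357)) = ceil(10.4062) = 11 bits


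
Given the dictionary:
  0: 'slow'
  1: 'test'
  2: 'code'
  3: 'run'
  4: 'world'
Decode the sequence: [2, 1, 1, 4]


Look up each index in the dictionary:
  2 -> 'code'
  1 -> 'test'
  1 -> 'test'
  4 -> 'world'

Decoded: "code test test world"


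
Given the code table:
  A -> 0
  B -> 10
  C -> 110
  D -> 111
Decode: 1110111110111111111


Decoding:
111 -> D
0 -> A
111 -> D
110 -> C
111 -> D
111 -> D
111 -> D


Result: DADCDDD


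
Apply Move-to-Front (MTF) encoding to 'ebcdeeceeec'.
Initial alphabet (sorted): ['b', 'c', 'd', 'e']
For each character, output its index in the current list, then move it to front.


MTF encoding:
'e': index 3 in ['b', 'c', 'd', 'e'] -> ['e', 'b', 'c', 'd']
'b': index 1 in ['e', 'b', 'c', 'd'] -> ['b', 'e', 'c', 'd']
'c': index 2 in ['b', 'e', 'c', 'd'] -> ['c', 'b', 'e', 'd']
'd': index 3 in ['c', 'b', 'e', 'd'] -> ['d', 'c', 'b', 'e']
'e': index 3 in ['d', 'c', 'b', 'e'] -> ['e', 'd', 'c', 'b']
'e': index 0 in ['e', 'd', 'c', 'b'] -> ['e', 'd', 'c', 'b']
'c': index 2 in ['e', 'd', 'c', 'b'] -> ['c', 'e', 'd', 'b']
'e': index 1 in ['c', 'e', 'd', 'b'] -> ['e', 'c', 'd', 'b']
'e': index 0 in ['e', 'c', 'd', 'b'] -> ['e', 'c', 'd', 'b']
'e': index 0 in ['e', 'c', 'd', 'b'] -> ['e', 'c', 'd', 'b']
'c': index 1 in ['e', 'c', 'd', 'b'] -> ['c', 'e', 'd', 'b']


Output: [3, 1, 2, 3, 3, 0, 2, 1, 0, 0, 1]


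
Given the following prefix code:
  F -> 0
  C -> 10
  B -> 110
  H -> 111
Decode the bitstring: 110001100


Decoding step by step:
Bits 110 -> B
Bits 0 -> F
Bits 0 -> F
Bits 110 -> B
Bits 0 -> F


Decoded message: BFFBF


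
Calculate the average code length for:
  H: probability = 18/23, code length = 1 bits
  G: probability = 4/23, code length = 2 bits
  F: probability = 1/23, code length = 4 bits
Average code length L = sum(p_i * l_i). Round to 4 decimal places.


Weighted contributions p_i * l_i:
  H: (18/23) * 1 = 18/23
  G: (4/23) * 2 = 8/23
  F: (1/23) * 4 = 4/23
Sum = (18 + 8 + 4)/23 = 30/23

L = 30/23 = 1.3043 bits/symbol


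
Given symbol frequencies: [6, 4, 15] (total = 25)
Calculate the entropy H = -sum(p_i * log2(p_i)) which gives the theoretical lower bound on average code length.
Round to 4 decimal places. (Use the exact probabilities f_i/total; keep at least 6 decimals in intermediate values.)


Per-symbol terms -p_i * log2(p_i) with p_i = f_i/25:
  p = 6/25 = 0.240000: log2(p) = -2.058894, -p*log2(p) = 0.494134
  p = 4/25 = 0.160000: log2(p) = -2.643856, -p*log2(p) = 0.423017
  p = 15/25 = 0.600000: log2(p) = -0.736966, -p*log2(p) = 0.442179
H = 0.494134 + 0.423017 + 0.442179 = 1.359330

H = 1.3593 bits/symbol


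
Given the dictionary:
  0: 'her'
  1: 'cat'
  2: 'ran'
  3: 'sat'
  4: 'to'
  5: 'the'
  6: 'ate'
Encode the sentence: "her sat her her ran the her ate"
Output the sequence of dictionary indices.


Look up each word in the dictionary:
  'her' -> 0
  'sat' -> 3
  'her' -> 0
  'her' -> 0
  'ran' -> 2
  'the' -> 5
  'her' -> 0
  'ate' -> 6

Encoded: [0, 3, 0, 0, 2, 5, 0, 6]


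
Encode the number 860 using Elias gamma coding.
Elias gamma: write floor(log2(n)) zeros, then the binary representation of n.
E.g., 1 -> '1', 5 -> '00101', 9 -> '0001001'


num_bits = floor(log2(860)) + 1 = 10
leading_zeros = num_bits - 1 = 9
binary(860) = 1101011100

Elias gamma(860) = '000000000' + '1101011100' = 0000000001101011100 (19 bits)


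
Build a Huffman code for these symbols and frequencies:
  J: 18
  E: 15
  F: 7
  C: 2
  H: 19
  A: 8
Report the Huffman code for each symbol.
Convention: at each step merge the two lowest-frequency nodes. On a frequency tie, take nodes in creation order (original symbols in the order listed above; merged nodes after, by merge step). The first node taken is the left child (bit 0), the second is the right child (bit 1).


Huffman tree construction:
Step 1: Merge C(2) + F(7) = 9
Step 2: Merge A(8) + (C+F)(9) = 17
Step 3: Merge E(15) + (A+(C+F))(17) = 32
Step 4: Merge J(18) + H(19) = 37
Step 5: Merge (E+(A+(C+F)))(32) + (J+H)(37) = 69
Read each symbol's code off the tree from the root (left child = 0, right child = 1).

Codes:
  J: 10 (length 2)
  E: 00 (length 2)
  F: 0111 (length 4)
  C: 0110 (length 4)
  H: 11 (length 2)
  A: 010 (length 3)
Average code length: 164/69 = 2.3768 bits/symbol


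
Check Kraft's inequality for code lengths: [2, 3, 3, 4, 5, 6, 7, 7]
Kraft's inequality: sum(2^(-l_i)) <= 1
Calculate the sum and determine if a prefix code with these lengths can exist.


Sum = 2^(-2) + 2^(-3) + 2^(-3) + 2^(-4) + 2^(-5) + 2^(-6) + 2^(-7) + 2^(-7)
    = 0.25 + 0.125 + 0.125 + 0.0625 + 0.03125 + 0.015625 + 0.0078125 + 0.0078125
    = 80/128 = 0.625
Since 0.625 <= 1, Kraft's inequality IS satisfied.
A prefix code with these lengths CAN exist.

Kraft sum = 0.625. Satisfied.


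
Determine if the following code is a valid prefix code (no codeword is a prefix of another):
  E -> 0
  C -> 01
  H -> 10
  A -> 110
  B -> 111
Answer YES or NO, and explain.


Checking each pair (does one codeword prefix another?):
  E='0' vs C='01': prefix -- VIOLATION

NO -- this is NOT a valid prefix code. E (0) is a prefix of C (01).


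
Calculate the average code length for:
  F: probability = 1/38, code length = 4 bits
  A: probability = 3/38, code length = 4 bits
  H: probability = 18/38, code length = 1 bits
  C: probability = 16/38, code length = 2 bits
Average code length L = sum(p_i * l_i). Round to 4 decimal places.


Weighted contributions p_i * l_i:
  F: (1/38) * 4 = 4/38
  A: (3/38) * 4 = 12/38
  H: (18/38) * 1 = 18/38
  C: (16/38) * 2 = 32/38
Sum = (4 + 12 + 18 + 32)/38 = 66/38

L = 66/38 = 1.7368 bits/symbol


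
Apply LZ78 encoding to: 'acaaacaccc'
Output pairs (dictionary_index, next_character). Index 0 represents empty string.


LZ78 encoding steps:
Dictionary: {0: ''}
Step 1: w='' (idx 0), next='a' -> output (0, 'a'), add 'a' as idx 1
Step 2: w='' (idx 0), next='c' -> output (0, 'c'), add 'c' as idx 2
Step 3: w='a' (idx 1), next='a' -> output (1, 'a'), add 'aa' as idx 3
Step 4: w='a' (idx 1), next='c' -> output (1, 'c'), add 'ac' as idx 4
Step 5: w='ac' (idx 4), next='c' -> output (4, 'c'), add 'acc' as idx 5
Step 6: w='c' (idx 2), end of input -> output (2, '')


Encoded: [(0, 'a'), (0, 'c'), (1, 'a'), (1, 'c'), (4, 'c'), (2, '')]


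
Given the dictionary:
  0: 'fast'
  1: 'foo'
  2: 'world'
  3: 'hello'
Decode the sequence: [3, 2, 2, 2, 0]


Look up each index in the dictionary:
  3 -> 'hello'
  2 -> 'world'
  2 -> 'world'
  2 -> 'world'
  0 -> 'fast'

Decoded: "hello world world world fast"


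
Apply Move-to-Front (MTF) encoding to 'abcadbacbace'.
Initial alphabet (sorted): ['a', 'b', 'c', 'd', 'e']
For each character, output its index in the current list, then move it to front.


MTF encoding:
'a': index 0 in ['a', 'b', 'c', 'd', 'e'] -> ['a', 'b', 'c', 'd', 'e']
'b': index 1 in ['a', 'b', 'c', 'd', 'e'] -> ['b', 'a', 'c', 'd', 'e']
'c': index 2 in ['b', 'a', 'c', 'd', 'e'] -> ['c', 'b', 'a', 'd', 'e']
'a': index 2 in ['c', 'b', 'a', 'd', 'e'] -> ['a', 'c', 'b', 'd', 'e']
'd': index 3 in ['a', 'c', 'b', 'd', 'e'] -> ['d', 'a', 'c', 'b', 'e']
'b': index 3 in ['d', 'a', 'c', 'b', 'e'] -> ['b', 'd', 'a', 'c', 'e']
'a': index 2 in ['b', 'd', 'a', 'c', 'e'] -> ['a', 'b', 'd', 'c', 'e']
'c': index 3 in ['a', 'b', 'd', 'c', 'e'] -> ['c', 'a', 'b', 'd', 'e']
'b': index 2 in ['c', 'a', 'b', 'd', 'e'] -> ['b', 'c', 'a', 'd', 'e']
'a': index 2 in ['b', 'c', 'a', 'd', 'e'] -> ['a', 'b', 'c', 'd', 'e']
'c': index 2 in ['a', 'b', 'c', 'd', 'e'] -> ['c', 'a', 'b', 'd', 'e']
'e': index 4 in ['c', 'a', 'b', 'd', 'e'] -> ['e', 'c', 'a', 'b', 'd']


Output: [0, 1, 2, 2, 3, 3, 2, 3, 2, 2, 2, 4]


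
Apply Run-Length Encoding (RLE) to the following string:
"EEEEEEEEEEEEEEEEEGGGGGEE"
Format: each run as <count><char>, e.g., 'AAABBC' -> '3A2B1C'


Scanning runs left to right:
  i=0: run of 'E' x 17 -> '17E'
  i=17: run of 'G' x 5 -> '5G'
  i=22: run of 'E' x 2 -> '2E'

RLE = 17E5G2E


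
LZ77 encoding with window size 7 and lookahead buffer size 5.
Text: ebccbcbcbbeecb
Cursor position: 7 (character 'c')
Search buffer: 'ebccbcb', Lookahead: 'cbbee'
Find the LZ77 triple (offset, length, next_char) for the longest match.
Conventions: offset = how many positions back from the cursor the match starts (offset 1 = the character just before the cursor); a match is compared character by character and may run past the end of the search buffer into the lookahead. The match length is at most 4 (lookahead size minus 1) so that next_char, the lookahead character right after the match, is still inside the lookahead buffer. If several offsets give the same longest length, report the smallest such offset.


Try each offset into the search buffer:
  offset=1 (pos 6, char 'b'): match length 0
  offset=2 (pos 5, char 'c'): match length 2
  offset=3 (pos 4, char 'b'): match length 0
  offset=4 (pos 3, char 'c'): match length 2
  offset=5 (pos 2, char 'c'): match length 1
  offset=6 (pos 1, char 'b'): match length 0
  offset=7 (pos 0, char 'e'): match length 0
Longest match has length 2, found at offsets 2, 4; take the smallest, offset 2.
next_char = character at position 7 + 2 = 9 -> 'b'

Best match: offset=2, length=2 (matching 'cb' starting at position 5)
LZ77 triple: (2, 2, 'b')


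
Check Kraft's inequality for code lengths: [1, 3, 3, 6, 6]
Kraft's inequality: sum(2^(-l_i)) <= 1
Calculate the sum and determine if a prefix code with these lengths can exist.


Sum = 2^(-1) + 2^(-3) + 2^(-3) + 2^(-6) + 2^(-6)
    = 0.5 + 0.125 + 0.125 + 0.015625 + 0.015625
    = 50/64 = 0.78125
Since 0.78125 <= 1, Kraft's inequality IS satisfied.
A prefix code with these lengths CAN exist.

Kraft sum = 0.78125. Satisfied.


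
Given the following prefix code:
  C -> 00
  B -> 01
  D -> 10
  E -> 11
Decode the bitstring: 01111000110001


Decoding step by step:
Bits 01 -> B
Bits 11 -> E
Bits 10 -> D
Bits 00 -> C
Bits 11 -> E
Bits 00 -> C
Bits 01 -> B


Decoded message: BEDCECB


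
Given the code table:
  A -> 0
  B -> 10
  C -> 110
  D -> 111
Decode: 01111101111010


Decoding:
0 -> A
111 -> D
110 -> C
111 -> D
10 -> B
10 -> B


Result: ADCDBB


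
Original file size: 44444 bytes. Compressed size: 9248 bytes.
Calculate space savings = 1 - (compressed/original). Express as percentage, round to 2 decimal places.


ratio = compressed/original = 9248/44444 = 0.208082
savings = 1 - ratio = 1 - 0.208082 = 0.791918
as a percentage: 0.791918 * 100 = 79.19%

Space savings = 1 - 9248/44444 = 79.19%


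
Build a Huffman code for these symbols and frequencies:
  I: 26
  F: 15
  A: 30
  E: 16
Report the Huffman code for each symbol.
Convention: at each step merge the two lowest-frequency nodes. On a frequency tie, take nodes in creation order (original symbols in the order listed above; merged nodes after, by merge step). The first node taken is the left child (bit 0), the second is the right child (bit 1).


Huffman tree construction:
Step 1: Merge F(15) + E(16) = 31
Step 2: Merge I(26) + A(30) = 56
Step 3: Merge (F+E)(31) + (I+A)(56) = 87
Read each symbol's code off the tree from the root (left child = 0, right child = 1).

Codes:
  I: 10 (length 2)
  F: 00 (length 2)
  A: 11 (length 2)
  E: 01 (length 2)
Average code length: 174/87 = 2.0000 bits/symbol


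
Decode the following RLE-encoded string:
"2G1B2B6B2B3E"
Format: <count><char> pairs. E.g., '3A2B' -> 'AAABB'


Expanding each <count><char> pair:
  2G -> 'GG'
  1B -> 'B'
  2B -> 'BB'
  6B -> 'BBBBBB'
  2B -> 'BB'
  3E -> 'EEE'

Decoded = GGBBBBBBBBBBBEEE


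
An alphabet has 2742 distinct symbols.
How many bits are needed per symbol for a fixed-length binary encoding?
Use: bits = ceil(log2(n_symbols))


log2(2742) = 11.421
Bracket: 2^11 = 2048 < 2742 <= 2^12 = 4096
So ceil(log2(2742)) = 12

bits = ceil(log2(2742)) = ceil(11.421) = 12 bits


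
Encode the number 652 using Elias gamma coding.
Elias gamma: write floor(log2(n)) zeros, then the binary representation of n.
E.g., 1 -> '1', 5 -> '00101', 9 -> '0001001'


num_bits = floor(log2(652)) + 1 = 10
leading_zeros = num_bits - 1 = 9
binary(652) = 1010001100

Elias gamma(652) = '000000000' + '1010001100' = 0000000001010001100 (19 bits)


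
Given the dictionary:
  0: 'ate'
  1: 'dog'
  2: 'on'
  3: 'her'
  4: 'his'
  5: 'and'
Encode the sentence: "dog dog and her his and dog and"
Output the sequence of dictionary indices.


Look up each word in the dictionary:
  'dog' -> 1
  'dog' -> 1
  'and' -> 5
  'her' -> 3
  'his' -> 4
  'and' -> 5
  'dog' -> 1
  'and' -> 5

Encoded: [1, 1, 5, 3, 4, 5, 1, 5]


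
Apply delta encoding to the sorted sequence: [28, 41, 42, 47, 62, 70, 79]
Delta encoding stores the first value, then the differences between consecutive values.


First value: 28
Deltas:
  41 - 28 = 13
  42 - 41 = 1
  47 - 42 = 5
  62 - 47 = 15
  70 - 62 = 8
  79 - 70 = 9


Delta encoded: [28, 13, 1, 5, 15, 8, 9]


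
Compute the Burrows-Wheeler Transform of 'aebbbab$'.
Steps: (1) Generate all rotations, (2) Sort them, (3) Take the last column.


Rotations (sorted):
  0: $aebbbab -> last char: b
  1: ab$aebbb -> last char: b
  2: aebbbab$ -> last char: $
  3: b$aebbba -> last char: a
  4: bab$aebb -> last char: b
  5: bbab$aeb -> last char: b
  6: bbbab$ae -> last char: e
  7: ebbbab$a -> last char: a


BWT = bb$abbea


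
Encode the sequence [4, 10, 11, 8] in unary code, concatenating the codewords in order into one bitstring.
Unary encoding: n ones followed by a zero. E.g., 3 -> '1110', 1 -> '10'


Encode each number as n ones followed by a terminating 0:
  4 -> 11110 (5 bits)
  10 -> 11111111110 (11 bits)
  11 -> 111111111110 (12 bits)
  8 -> 111111110 (9 bits)
Total length = 5 + 11 + 12 + 9 = 37 bits.

Unary([4, 10, 11, 8]) = 1111011111111110111111111110111111110 (37 bits)


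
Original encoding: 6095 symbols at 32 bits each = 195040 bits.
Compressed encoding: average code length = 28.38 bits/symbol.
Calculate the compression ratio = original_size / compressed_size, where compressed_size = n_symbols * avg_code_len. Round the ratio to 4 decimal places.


original_size = n_symbols * orig_bits = 6095 * 32 = 195040 bits
compressed_size = n_symbols * avg_code_len = 6095 * 28.38 = 172976.1 bits
ratio = original_size / compressed_size = 195040 / 172976.1 = 1.1276

Compression ratio = 1.1276


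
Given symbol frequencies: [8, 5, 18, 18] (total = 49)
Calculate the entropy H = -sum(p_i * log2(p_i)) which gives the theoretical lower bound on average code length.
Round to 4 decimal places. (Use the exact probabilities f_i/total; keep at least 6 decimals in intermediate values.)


Per-symbol terms -p_i * log2(p_i) with p_i = f_i/49:
  p = 8/49 = 0.163265: log2(p) = -2.614710, -p*log2(p) = 0.426891
  p = 5/49 = 0.102041: log2(p) = -3.292782, -p*log2(p) = 0.335998
  p = 18/49 = 0.367347: log2(p) = -1.444785, -p*log2(p) = 0.530737
  p = 18/49 = 0.367347: log2(p) = -1.444785, -p*log2(p) = 0.530737
H = 0.426891 + 0.335998 + 0.530737 + 0.530737 = 1.824363

H = 1.8244 bits/symbol


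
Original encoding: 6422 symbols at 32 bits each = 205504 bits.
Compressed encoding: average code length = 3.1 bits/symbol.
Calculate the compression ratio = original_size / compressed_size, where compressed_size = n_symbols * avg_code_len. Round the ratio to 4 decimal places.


original_size = n_symbols * orig_bits = 6422 * 32 = 205504 bits
compressed_size = n_symbols * avg_code_len = 6422 * 3.1 = 19908.2 bits
ratio = original_size / compressed_size = 205504 / 19908.2 = 10.3226

Compression ratio = 10.3226


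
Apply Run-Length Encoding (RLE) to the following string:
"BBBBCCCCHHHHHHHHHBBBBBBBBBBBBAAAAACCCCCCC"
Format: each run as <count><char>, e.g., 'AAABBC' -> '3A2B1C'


Scanning runs left to right:
  i=0: run of 'B' x 4 -> '4B'
  i=4: run of 'C' x 4 -> '4C'
  i=8: run of 'H' x 9 -> '9H'
  i=17: run of 'B' x 12 -> '12B'
  i=29: run of 'A' x 5 -> '5A'
  i=34: run of 'C' x 7 -> '7C'

RLE = 4B4C9H12B5A7C


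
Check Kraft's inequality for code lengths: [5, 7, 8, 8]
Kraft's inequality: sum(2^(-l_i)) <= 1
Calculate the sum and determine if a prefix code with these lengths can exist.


Sum = 2^(-5) + 2^(-7) + 2^(-8) + 2^(-8)
    = 0.03125 + 0.0078125 + 0.00390625 + 0.00390625
    = 12/256 = 0.046875
Since 0.046875 <= 1, Kraft's inequality IS satisfied.
A prefix code with these lengths CAN exist.

Kraft sum = 0.046875. Satisfied.


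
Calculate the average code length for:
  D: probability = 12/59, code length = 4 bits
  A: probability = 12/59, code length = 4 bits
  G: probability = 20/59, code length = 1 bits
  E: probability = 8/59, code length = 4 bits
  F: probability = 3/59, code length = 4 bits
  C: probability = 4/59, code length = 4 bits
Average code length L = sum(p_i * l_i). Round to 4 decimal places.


Weighted contributions p_i * l_i:
  D: (12/59) * 4 = 48/59
  A: (12/59) * 4 = 48/59
  G: (20/59) * 1 = 20/59
  E: (8/59) * 4 = 32/59
  F: (3/59) * 4 = 12/59
  C: (4/59) * 4 = 16/59
Sum = (48 + 48 + 20 + 32 + 12 + 16)/59 = 176/59

L = 176/59 = 2.9831 bits/symbol


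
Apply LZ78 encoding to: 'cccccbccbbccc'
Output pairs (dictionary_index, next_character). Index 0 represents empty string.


LZ78 encoding steps:
Dictionary: {0: ''}
Step 1: w='' (idx 0), next='c' -> output (0, 'c'), add 'c' as idx 1
Step 2: w='c' (idx 1), next='c' -> output (1, 'c'), add 'cc' as idx 2
Step 3: w='cc' (idx 2), next='b' -> output (2, 'b'), add 'ccb' as idx 3
Step 4: w='ccb' (idx 3), next='b' -> output (3, 'b'), add 'ccbb' as idx 4
Step 5: w='cc' (idx 2), next='c' -> output (2, 'c'), add 'ccc' as idx 5


Encoded: [(0, 'c'), (1, 'c'), (2, 'b'), (3, 'b'), (2, 'c')]


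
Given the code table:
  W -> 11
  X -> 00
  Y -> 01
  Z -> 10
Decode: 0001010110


Decoding:
00 -> X
01 -> Y
01 -> Y
01 -> Y
10 -> Z


Result: XYYYZ


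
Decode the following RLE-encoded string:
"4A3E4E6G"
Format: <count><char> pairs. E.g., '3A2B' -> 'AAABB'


Expanding each <count><char> pair:
  4A -> 'AAAA'
  3E -> 'EEE'
  4E -> 'EEEE'
  6G -> 'GGGGGG'

Decoded = AAAAEEEEEEEGGGGGG


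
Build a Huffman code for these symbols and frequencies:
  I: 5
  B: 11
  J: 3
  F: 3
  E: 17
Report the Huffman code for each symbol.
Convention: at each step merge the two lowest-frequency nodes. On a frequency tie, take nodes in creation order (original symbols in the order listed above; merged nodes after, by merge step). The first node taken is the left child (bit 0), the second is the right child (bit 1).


Huffman tree construction:
Step 1: Merge J(3) + F(3) = 6
Step 2: Merge I(5) + (J+F)(6) = 11
Step 3: Merge B(11) + (I+(J+F))(11) = 22
Step 4: Merge E(17) + (B+(I+(J+F)))(22) = 39
Read each symbol's code off the tree from the root (left child = 0, right child = 1).

Codes:
  I: 110 (length 3)
  B: 10 (length 2)
  J: 1110 (length 4)
  F: 1111 (length 4)
  E: 0 (length 1)
Average code length: 78/39 = 2.0000 bits/symbol


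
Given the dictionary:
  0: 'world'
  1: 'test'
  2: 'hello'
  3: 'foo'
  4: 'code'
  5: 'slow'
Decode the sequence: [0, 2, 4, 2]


Look up each index in the dictionary:
  0 -> 'world'
  2 -> 'hello'
  4 -> 'code'
  2 -> 'hello'

Decoded: "world hello code hello"


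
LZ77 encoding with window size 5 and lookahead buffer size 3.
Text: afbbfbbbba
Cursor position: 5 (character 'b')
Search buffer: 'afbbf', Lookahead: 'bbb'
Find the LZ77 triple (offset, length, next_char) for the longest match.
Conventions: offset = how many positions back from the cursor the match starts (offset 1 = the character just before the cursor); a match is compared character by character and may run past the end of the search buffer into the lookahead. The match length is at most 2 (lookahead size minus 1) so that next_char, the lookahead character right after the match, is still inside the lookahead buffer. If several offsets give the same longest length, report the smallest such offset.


Try each offset into the search buffer:
  offset=1 (pos 4, char 'f'): match length 0
  offset=2 (pos 3, char 'b'): match length 1
  offset=3 (pos 2, char 'b'): match length 2
  offset=4 (pos 1, char 'f'): match length 0
  offset=5 (pos 0, char 'a'): match length 0
Longest match has length 2 at offset 3.
next_char = character at position 5 + 2 = 7 -> 'b'

Best match: offset=3, length=2 (matching 'bb' starting at position 2)
LZ77 triple: (3, 2, 'b')


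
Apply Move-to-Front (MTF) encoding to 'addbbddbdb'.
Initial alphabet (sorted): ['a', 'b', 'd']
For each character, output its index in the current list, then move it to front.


MTF encoding:
'a': index 0 in ['a', 'b', 'd'] -> ['a', 'b', 'd']
'd': index 2 in ['a', 'b', 'd'] -> ['d', 'a', 'b']
'd': index 0 in ['d', 'a', 'b'] -> ['d', 'a', 'b']
'b': index 2 in ['d', 'a', 'b'] -> ['b', 'd', 'a']
'b': index 0 in ['b', 'd', 'a'] -> ['b', 'd', 'a']
'd': index 1 in ['b', 'd', 'a'] -> ['d', 'b', 'a']
'd': index 0 in ['d', 'b', 'a'] -> ['d', 'b', 'a']
'b': index 1 in ['d', 'b', 'a'] -> ['b', 'd', 'a']
'd': index 1 in ['b', 'd', 'a'] -> ['d', 'b', 'a']
'b': index 1 in ['d', 'b', 'a'] -> ['b', 'd', 'a']


Output: [0, 2, 0, 2, 0, 1, 0, 1, 1, 1]


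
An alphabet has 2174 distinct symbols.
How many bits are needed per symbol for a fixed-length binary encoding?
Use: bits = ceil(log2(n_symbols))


log2(2174) = 11.0861
Bracket: 2^11 = 2048 < 2174 <= 2^12 = 4096
So ceil(log2(2174)) = 12

bits = ceil(log2(2174)) = ceil(11.0861) = 12 bits


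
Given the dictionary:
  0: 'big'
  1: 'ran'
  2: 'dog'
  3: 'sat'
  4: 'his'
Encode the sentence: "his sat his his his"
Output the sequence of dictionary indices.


Look up each word in the dictionary:
  'his' -> 4
  'sat' -> 3
  'his' -> 4
  'his' -> 4
  'his' -> 4

Encoded: [4, 3, 4, 4, 4]


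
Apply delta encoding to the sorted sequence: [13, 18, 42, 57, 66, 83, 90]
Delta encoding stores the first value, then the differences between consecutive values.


First value: 13
Deltas:
  18 - 13 = 5
  42 - 18 = 24
  57 - 42 = 15
  66 - 57 = 9
  83 - 66 = 17
  90 - 83 = 7


Delta encoded: [13, 5, 24, 15, 9, 17, 7]


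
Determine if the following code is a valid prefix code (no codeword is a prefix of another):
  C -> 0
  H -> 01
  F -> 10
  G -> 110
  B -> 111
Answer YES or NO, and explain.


Checking each pair (does one codeword prefix another?):
  C='0' vs H='01': prefix -- VIOLATION

NO -- this is NOT a valid prefix code. C (0) is a prefix of H (01).


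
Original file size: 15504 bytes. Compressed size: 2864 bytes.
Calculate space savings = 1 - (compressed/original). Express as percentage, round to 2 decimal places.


ratio = compressed/original = 2864/15504 = 0.184727
savings = 1 - ratio = 1 - 0.184727 = 0.815273
as a percentage: 0.815273 * 100 = 81.53%

Space savings = 1 - 2864/15504 = 81.53%


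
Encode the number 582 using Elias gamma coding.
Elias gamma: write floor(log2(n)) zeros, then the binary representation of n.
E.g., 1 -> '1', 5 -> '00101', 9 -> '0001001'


num_bits = floor(log2(582)) + 1 = 10
leading_zeros = num_bits - 1 = 9
binary(582) = 1001000110

Elias gamma(582) = '000000000' + '1001000110' = 0000000001001000110 (19 bits)


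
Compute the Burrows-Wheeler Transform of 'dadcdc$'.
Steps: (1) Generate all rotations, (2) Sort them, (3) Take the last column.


Rotations (sorted):
  0: $dadcdc -> last char: c
  1: adcdc$d -> last char: d
  2: c$dadcd -> last char: d
  3: cdc$dad -> last char: d
  4: dadcdc$ -> last char: $
  5: dc$dadc -> last char: c
  6: dcdc$da -> last char: a


BWT = cddd$ca


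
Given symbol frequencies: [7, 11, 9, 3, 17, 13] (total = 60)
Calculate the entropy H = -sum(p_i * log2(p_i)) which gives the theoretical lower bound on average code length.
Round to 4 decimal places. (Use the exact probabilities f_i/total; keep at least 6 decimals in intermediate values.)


Per-symbol terms -p_i * log2(p_i) with p_i = f_i/60:
  p = 7/60 = 0.116667: log2(p) = -3.099536, -p*log2(p) = 0.361612
  p = 11/60 = 0.183333: log2(p) = -2.447459, -p*log2(p) = 0.448701
  p = 9/60 = 0.150000: log2(p) = -2.736966, -p*log2(p) = 0.410545
  p = 3/60 = 0.050000: log2(p) = -4.321928, -p*log2(p) = 0.216096
  p = 17/60 = 0.283333: log2(p) = -1.819428, -p*log2(p) = 0.515505
  p = 13/60 = 0.216667: log2(p) = -2.206451, -p*log2(p) = 0.478064
H = 0.361612 + 0.448701 + 0.410545 + 0.216096 + 0.515505 + 0.478064 = 2.430523

H = 2.4305 bits/symbol


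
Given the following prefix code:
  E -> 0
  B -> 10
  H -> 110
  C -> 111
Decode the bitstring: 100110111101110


Decoding step by step:
Bits 10 -> B
Bits 0 -> E
Bits 110 -> H
Bits 111 -> C
Bits 10 -> B
Bits 111 -> C
Bits 0 -> E


Decoded message: BEHCBCE


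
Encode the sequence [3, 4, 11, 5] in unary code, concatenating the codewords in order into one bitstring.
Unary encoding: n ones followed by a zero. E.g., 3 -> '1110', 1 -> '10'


Encode each number as n ones followed by a terminating 0:
  3 -> 1110 (4 bits)
  4 -> 11110 (5 bits)
  11 -> 111111111110 (12 bits)
  5 -> 111110 (6 bits)
Total length = 4 + 5 + 12 + 6 = 27 bits.

Unary([3, 4, 11, 5]) = 111011110111111111110111110 (27 bits)


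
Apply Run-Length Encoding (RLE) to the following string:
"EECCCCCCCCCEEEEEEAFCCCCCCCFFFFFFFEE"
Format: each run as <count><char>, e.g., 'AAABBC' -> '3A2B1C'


Scanning runs left to right:
  i=0: run of 'E' x 2 -> '2E'
  i=2: run of 'C' x 9 -> '9C'
  i=11: run of 'E' x 6 -> '6E'
  i=17: run of 'A' x 1 -> '1A'
  i=18: run of 'F' x 1 -> '1F'
  i=19: run of 'C' x 7 -> '7C'
  i=26: run of 'F' x 7 -> '7F'
  i=33: run of 'E' x 2 -> '2E'

RLE = 2E9C6E1A1F7C7F2E
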